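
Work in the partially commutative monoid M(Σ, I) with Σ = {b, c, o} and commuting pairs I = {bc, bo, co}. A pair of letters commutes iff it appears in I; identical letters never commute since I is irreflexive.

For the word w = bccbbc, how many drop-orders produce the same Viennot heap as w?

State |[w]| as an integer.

20

#0=b has no predecessor
#1=c has no predecessor
#2=c depends on [1:c]
#3=b depends on [0:b]
#4=b depends on [3:b]
#5=c depends on [2:c]
sources: [0:b, 1:c]
N(rest) = Σ N(rest − s) over sources s of rest; N(one piece) = 1:
  size 1 → [4]=1  [5]=1
  size 2 → [2,5]=1  [3,4]=1  [4,5]=2
  size 3 → [0,3,4]=1  [1,2,5]=1  [2,4,5]=3  [3,4,5]=3
  size 4 → [0,3,4,5]=4  [1,2,4,5]=4  [2,3,4,5]=6
  first=0(b) contributes 10
  first=1(c) contributes 10
|[w]| = 20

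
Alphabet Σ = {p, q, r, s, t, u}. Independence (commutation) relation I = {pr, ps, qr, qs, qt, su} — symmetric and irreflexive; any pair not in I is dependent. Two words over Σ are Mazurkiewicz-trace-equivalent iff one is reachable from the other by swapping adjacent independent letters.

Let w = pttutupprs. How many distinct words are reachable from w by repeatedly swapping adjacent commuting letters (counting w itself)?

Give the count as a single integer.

drop 0:p onto floor
drop 1:t onto {0:p}
drop 2:t onto {1:t}
drop 3:u onto {2:t}
drop 4:t onto {3:u}
drop 5:u onto {4:t}
drop 6:p onto {5:u}
drop 7:p onto {6:p}
drop 8:r onto {5:u}
drop 9:s onto {8:r}
ground layer = {0:p}
drop-orders for the pieces not yet dropped (sum over which currently-grounded one goes next):
  1 to go: {7} 1  {9} 1
  2 to go: {6,7} 1  {7,9} 2  {8,9} 1
  3 to go: {6,7,9} 3  {7,8,9} 3
  4 to go: {6,7,8,9} 6
  5 to go: {5,6,7,8,9} 6
  6 to go: {4,5,6,7,8,9} 6
  7 to go: {3,4,5,6,7,8,9} 6
  8 to go: {2,3,4,5,6,7,8,9} 6
  if 0:p drops first: 6 orders

6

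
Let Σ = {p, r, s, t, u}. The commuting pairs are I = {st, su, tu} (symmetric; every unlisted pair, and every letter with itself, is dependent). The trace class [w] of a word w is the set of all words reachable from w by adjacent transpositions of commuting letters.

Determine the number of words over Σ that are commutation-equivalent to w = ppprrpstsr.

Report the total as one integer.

drop 0:p onto floor
drop 1:p onto {0:p}
drop 2:p onto {1:p}
drop 3:r onto {2:p}
drop 4:r onto {3:r}
drop 5:p onto {4:r}
drop 6:s onto {5:p}
drop 7:t onto {5:p}
drop 8:s onto {6:s}
drop 9:r onto {7:t, 8:s}
ground layer = {0:p}
drop-orders for the pieces not yet dropped (sum over which currently-grounded one goes next):
  1 to go: {9} 1
  2 to go: {7,9} 1  {8,9} 1
  3 to go: {6,8,9} 1  {7,8,9} 2
  4 to go: {6,7,8,9} 3
  5 to go: {5,6,7,8,9} 3
  6 to go: {4,5,6,7,8,9} 3
  7 to go: {3,4,5,6,7,8,9} 3
  8 to go: {2,3,4,5,6,7,8,9} 3
  if 0:p drops first: 3 orders

3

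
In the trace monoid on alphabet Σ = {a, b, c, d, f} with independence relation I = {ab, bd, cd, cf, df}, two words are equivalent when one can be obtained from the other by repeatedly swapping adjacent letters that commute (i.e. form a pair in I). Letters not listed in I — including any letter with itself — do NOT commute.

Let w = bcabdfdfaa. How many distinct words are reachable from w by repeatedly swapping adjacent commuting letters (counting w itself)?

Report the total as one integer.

16

drop 0:b onto floor
drop 1:c onto {0:b}
drop 2:a onto {1:c}
drop 3:b onto {1:c}
drop 4:d onto {2:a}
drop 5:f onto {2:a, 3:b}
drop 6:d onto {4:d}
drop 7:f onto {5:f}
drop 8:a onto {6:d, 7:f}
drop 9:a onto {8:a}
ground layer = {0:b}
drop-orders for the pieces not yet dropped (sum over which currently-grounded one goes next):
  1 to go: {9} 1
  2 to go: {8,9} 1
  3 to go: {6,8,9} 1  {7,8,9} 1
  4 to go: {4,6,8,9} 1  {5,7,8,9} 1  {6,7,8,9} 2
  5 to go: {3,5,7,8,9} 1  {4,6,7,8,9} 3  {5,6,7,8,9} 3
  6 to go: {3,5,6,7,8,9} 4  {4,5,6,7,8,9} 6
  7 to go: {2,4,5,6,7,8,9} 6  {3,4,5,6,7,8,9} 10
  8 to go: {2,3,4,5,6,7,8,9} 16
  if 0:b drops first: 16 orders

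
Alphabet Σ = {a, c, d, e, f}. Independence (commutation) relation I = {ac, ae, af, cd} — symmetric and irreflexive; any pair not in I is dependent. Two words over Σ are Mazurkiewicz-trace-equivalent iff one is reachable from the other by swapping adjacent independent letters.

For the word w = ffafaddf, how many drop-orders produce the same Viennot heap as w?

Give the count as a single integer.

10

drop 0:f onto floor
drop 1:f onto {0:f}
drop 2:a onto floor
drop 3:f onto {1:f}
drop 4:a onto {2:a}
drop 5:d onto {3:f, 4:a}
drop 6:d onto {5:d}
drop 7:f onto {6:d}
ground layer = {0:f, 2:a}
drop-orders for the pieces not yet dropped (sum over which currently-grounded one goes next):
  1 to go: {7} 1
  2 to go: {6,7} 1
  3 to go: {5,6,7} 1
  4 to go: {3,5,6,7} 1  {4,5,6,7} 1
  5 to go: {1,3,5,6,7} 1  {2,4,5,6,7} 1  {3,4,5,6,7} 2
  6 to go: {0,1,3,5,6,7} 1  {1,3,4,5,6,7} 3  {2,3,4,5,6,7} 3
  if 0:f drops first: 6 orders
  if 2:a drops first: 4 orders
heap linearizations: 10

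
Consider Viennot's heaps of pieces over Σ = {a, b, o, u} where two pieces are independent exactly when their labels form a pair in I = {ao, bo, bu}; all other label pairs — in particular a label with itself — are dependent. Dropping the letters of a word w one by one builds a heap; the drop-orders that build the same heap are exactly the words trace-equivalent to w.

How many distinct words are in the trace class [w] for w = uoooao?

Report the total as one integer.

0(u) covers ∅
1(o) covers 0:u
2(o) covers 1:o
3(o) covers 2:o
4(a) covers 0:u
5(o) covers 3:o
floor of heap: 0:u
completions by unplaced set U, small U first (add the entries for U minus each lowest piece of U):
  |U|=1: {4}:1  {5}:1
  |U|=2: {3,5}:1  {4,5}:2
  |U|=3: {2,3,5}:1  {3,4,5}:3
  |U|=4: {1,2,3,5}:1  {2,3,4,5}:4
  start at 0(u): 5

5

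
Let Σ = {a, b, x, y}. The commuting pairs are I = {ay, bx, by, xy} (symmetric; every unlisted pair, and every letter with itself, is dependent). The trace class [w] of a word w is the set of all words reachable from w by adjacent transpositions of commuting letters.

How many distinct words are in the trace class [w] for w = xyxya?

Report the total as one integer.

10

0(x) covers ∅
1(y) covers ∅
2(x) covers 0:x
3(y) covers 1:y
4(a) covers 2:x
floor of heap: 0:x, 1:y
completions by unplaced set U, small U first (add the entries for U minus each lowest piece of U):
  |U|=1: {3}:1  {4}:1
  |U|=2: {1,3}:1  {2,4}:1  {3,4}:2
  |U|=3: {0,2,4}:1  {1,3,4}:3  {2,3,4}:3
  start at 0(x): 6
  start at 1(y): 4
sum over floor = 10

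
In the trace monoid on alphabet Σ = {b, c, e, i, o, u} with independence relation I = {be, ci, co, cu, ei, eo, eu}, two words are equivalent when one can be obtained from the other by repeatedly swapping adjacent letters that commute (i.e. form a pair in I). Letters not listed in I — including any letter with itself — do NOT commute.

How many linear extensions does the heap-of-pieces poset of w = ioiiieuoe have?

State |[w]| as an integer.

#0=i has no predecessor
#1=o depends on [0:i]
#2=i depends on [1:o]
#3=i depends on [2:i]
#4=i depends on [3:i]
#5=e has no predecessor
#6=u depends on [4:i]
#7=o depends on [6:u]
#8=e depends on [5:e]
sources: [0:i, 5:e]
N(rest) = Σ N(rest − s) over sources s of rest; N(one piece) = 1:
  size 1 → [7]=1  [8]=1
  size 2 → [5,8]=1  [6,7]=1  [7,8]=2
  size 3 → [4,6,7]=1  [5,7,8]=3  [6,7,8]=3
  size 4 → [3,4,6,7]=1  [4,6,7,8]=4  [5,6,7,8]=6
  size 5 → [2,3,4,6,7]=1  [3,4,6,7,8]=5  [4,5,6,7,8]=10
  size 6 → [1,2,3,4,6,7]=1  [2,3,4,6,7,8]=6  [3,4,5,6,7,8]=15
  size 7 → [0,1,2,3,4,6,7]=1  [1,2,3,4,6,7,8]=7  [2,3,4,5,6,7,8]=21
  first=0(i) contributes 28
  first=5(e) contributes 8
|[w]| = 36

36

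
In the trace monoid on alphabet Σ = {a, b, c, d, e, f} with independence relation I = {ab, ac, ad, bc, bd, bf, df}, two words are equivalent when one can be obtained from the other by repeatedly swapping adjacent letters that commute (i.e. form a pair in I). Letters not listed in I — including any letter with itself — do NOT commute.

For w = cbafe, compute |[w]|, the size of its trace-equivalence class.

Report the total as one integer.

piece 0:c — minimal
piece 1:b — minimal
piece 2:a — minimal
piece 3:f rests on {0:c, 2:a}
piece 4:e rests on {1:b, 3:f}
minimal pieces: {0:c, 1:b, 2:a}
ways to finish when only these pieces remain (= sum over removing one remaining piece with nothing left below it):
  1 left: {4}→1
  2 left: {1,4}→1  {3,4}→1
  3 left: {0,3,4}→1  {1,3,4}→2  {2,3,4}→1
  placing 0:c first → 3 extensions
  placing 1:b first → 2 extensions
  placing 2:a first → 3 extensions
total linear extensions = 8

8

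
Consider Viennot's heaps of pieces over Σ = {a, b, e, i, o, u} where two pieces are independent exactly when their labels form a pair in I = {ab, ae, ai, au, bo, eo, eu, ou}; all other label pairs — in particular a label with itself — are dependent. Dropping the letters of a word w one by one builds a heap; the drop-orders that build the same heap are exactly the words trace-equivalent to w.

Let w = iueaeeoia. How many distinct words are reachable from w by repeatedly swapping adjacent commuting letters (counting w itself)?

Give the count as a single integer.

280

piece 0:i — minimal
piece 1:u rests on {0:i}
piece 2:e rests on {0:i}
piece 3:a — minimal
piece 4:e rests on {2:e}
piece 5:e rests on {4:e}
piece 6:o rests on {0:i, 3:a}
piece 7:i rests on {1:u, 5:e, 6:o}
piece 8:a rests on {6:o}
minimal pieces: {0:i, 3:a}
ways to finish when only these pieces remain (= sum over removing one remaining piece with nothing left below it):
  1 left: {7}→1  {8}→1
  2 left: {1,7}→1  {5,7}→1  {7,8}→2
  3 left: {1,5,7}→2  {1,7,8}→3  {4,5,7}→1  {5,7,8}→3  {6,7,8}→2
  4 left: {1,4,5,7}→3  {1,5,7,8}→8  {1,6,7,8}→5  {2,4,5,7}→1  {3,6,7,8}→2  {4,5,7,8}→4  {5,6,7,8}→5
  5 left: {1,2,4,5,7}→4  {1,3,6,7,8}→7  {1,4,5,7,8}→15  {1,5,6,7,8}→18  {2,4,5,7,8}→5  {3,5,6,7,8}→7  {4,5,6,7,8}→9
  6 left: {1,2,4,5,7,8}→24  {1,3,5,6,7,8}→32  {1,4,5,6,7,8}→42  {2,4,5,6,7,8}→14  {3,4,5,6,7,8}→16
  7 left: {1,2,4,5,6,7,8}→80  {1,3,4,5,6,7,8}→90  {2,3,4,5,6,7,8}→30
  placing 0:i first → 200 extensions
  placing 3:a first → 80 extensions
total linear extensions = 280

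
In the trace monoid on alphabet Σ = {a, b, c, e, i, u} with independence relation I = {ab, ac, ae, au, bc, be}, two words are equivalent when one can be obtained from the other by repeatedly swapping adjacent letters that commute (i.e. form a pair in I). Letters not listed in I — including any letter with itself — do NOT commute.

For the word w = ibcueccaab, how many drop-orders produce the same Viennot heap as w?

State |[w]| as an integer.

piece 0:i — minimal
piece 1:b rests on {0:i}
piece 2:c rests on {0:i}
piece 3:u rests on {1:b, 2:c}
piece 4:e rests on {3:u}
piece 5:c rests on {4:e}
piece 6:c rests on {5:c}
piece 7:a rests on {0:i}
piece 8:a rests on {7:a}
piece 9:b rests on {3:u}
minimal pieces: {0:i}
ways to finish when only these pieces remain (= sum over removing one remaining piece with nothing left below it):
  1 left: {6}→1  {8}→1  {9}→1
  2 left: {5,6}→1  {6,8}→2  {6,9}→2  {7,8}→1  {8,9}→2
  3 left: {4,5,6}→1  {5,6,8}→3  {5,6,9}→3  {6,7,8}→3  {6,8,9}→6  {7,8,9}→3
  4 left: {4,5,6,8}→4  {4,5,6,9}→4  {5,6,7,8}→6  {5,6,8,9}→12  {6,7,8,9}→12
  5 left: {3,4,5,6,9}→4  {4,5,6,7,8}→10  {4,5,6,8,9}→20  {5,6,7,8,9}→30
  6 left: {1,3,4,5,6,9}→4  {2,3,4,5,6,9}→4  {3,4,5,6,8,9}→24  {4,5,6,7,8,9}→60
  7 left: {1,2,3,4,5,6,9}→8  {1,3,4,5,6,8,9}→28  {2,3,4,5,6,8,9}→28  {3,4,5,6,7,8,9}→84
  8 left: {1,2,3,4,5,6,8,9}→64  {1,3,4,5,6,7,8,9}→112  {2,3,4,5,6,7,8,9}→112
  placing 0:i first → 288 extensions

288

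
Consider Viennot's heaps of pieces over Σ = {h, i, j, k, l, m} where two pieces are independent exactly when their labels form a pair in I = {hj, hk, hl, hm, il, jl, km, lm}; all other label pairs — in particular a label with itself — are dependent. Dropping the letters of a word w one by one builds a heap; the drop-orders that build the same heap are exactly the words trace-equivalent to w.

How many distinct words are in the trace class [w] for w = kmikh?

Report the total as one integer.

0(k) covers ∅
1(m) covers ∅
2(i) covers 0:k, 1:m
3(k) covers 2:i
4(h) covers 2:i
floor of heap: 0:k, 1:m
completions by unplaced set U, small U first (add the entries for U minus each lowest piece of U):
  |U|=1: {3}:1  {4}:1
  |U|=2: {3,4}:2
  |U|=3: {2,3,4}:2
  start at 0(k): 2
  start at 1(m): 2
sum over floor = 4

4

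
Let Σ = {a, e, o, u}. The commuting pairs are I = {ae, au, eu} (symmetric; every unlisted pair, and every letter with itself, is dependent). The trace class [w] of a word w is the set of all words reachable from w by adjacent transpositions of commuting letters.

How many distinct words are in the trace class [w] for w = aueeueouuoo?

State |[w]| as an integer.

piece 0:a — minimal
piece 1:u — minimal
piece 2:e — minimal
piece 3:e rests on {2:e}
piece 4:u rests on {1:u}
piece 5:e rests on {3:e}
piece 6:o rests on {0:a, 4:u, 5:e}
piece 7:u rests on {6:o}
piece 8:u rests on {7:u}
piece 9:o rests on {8:u}
piece 10:o rests on {9:o}
minimal pieces: {0:a, 1:u, 2:e}
ways to finish when only these pieces remain (= sum over removing one remaining piece with nothing left below it):
  1 left: {10}→1
  2 left: {9,10}→1
  3 left: {8,9,10}→1
  4 left: {7,8,9,10}→1
  5 left: {6,7,8,9,10}→1
  6 left: {0,6,7,8,9,10}→1  {4,6,7,8,9,10}→1  {5,6,7,8,9,10}→1
  7 left: {0,4,6,7,8,9,10}→2  {0,5,6,7,8,9,10}→2  {1,4,6,7,8,9,10}→1  {3,5,6,7,8,9,10}→1  {4,5,6,7,8,9,10}→2
  8 left: {0,1,4,6,7,8,9,10}→3  {0,3,5,6,7,8,9,10}→3  {0,4,5,6,7,8,9,10}→6  {1,4,5,6,7,8,9,10}→3  {2,3,5,6,7,8,9,10}→1  {3,4,5,6,7,8,9,10}→3
  9 left: {0,1,4,5,6,7,8,9,10}→12  {0,2,3,5,6,7,8,9,10}→4  {0,3,4,5,6,7,8,9,10}→12  {1,3,4,5,6,7,8,9,10}→6  {2,3,4,5,6,7,8,9,10}→4
  placing 0:a first → 10 extensions
  placing 1:u first → 20 extensions
  placing 2:e first → 30 extensions
total linear extensions = 60

60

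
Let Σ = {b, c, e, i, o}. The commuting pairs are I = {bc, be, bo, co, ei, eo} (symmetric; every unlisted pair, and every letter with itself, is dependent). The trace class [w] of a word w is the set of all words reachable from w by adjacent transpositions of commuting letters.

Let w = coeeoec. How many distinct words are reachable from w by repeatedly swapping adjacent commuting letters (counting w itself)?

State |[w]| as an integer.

#0=c has no predecessor
#1=o has no predecessor
#2=e depends on [0:c]
#3=e depends on [2:e]
#4=o depends on [1:o]
#5=e depends on [3:e]
#6=c depends on [5:e]
sources: [0:c, 1:o]
N(rest) = Σ N(rest − s) over sources s of rest; N(one piece) = 1:
  size 1 → [4]=1  [6]=1
  size 2 → [1,4]=1  [4,6]=2  [5,6]=1
  size 3 → [1,4,6]=3  [3,5,6]=1  [4,5,6]=3
  size 4 → [1,4,5,6]=6  [2,3,5,6]=1  [3,4,5,6]=4
  size 5 → [0,2,3,5,6]=1  [1,3,4,5,6]=10  [2,3,4,5,6]=5
  first=0(c) contributes 15
  first=1(o) contributes 6
|[w]| = 21

21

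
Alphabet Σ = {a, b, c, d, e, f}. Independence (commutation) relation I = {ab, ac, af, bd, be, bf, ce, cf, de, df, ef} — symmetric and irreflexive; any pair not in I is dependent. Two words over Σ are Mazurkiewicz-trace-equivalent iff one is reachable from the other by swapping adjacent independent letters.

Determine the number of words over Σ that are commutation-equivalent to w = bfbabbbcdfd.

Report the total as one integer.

0(b) covers ∅
1(f) covers ∅
2(b) covers 0:b
3(a) covers ∅
4(b) covers 2:b
5(b) covers 4:b
6(b) covers 5:b
7(c) covers 6:b
8(d) covers 3:a, 7:c
9(f) covers 1:f
10(d) covers 8:d
floor of heap: 0:b, 1:f, 3:a
completions by unplaced set U, small U first (add the entries for U minus each lowest piece of U):
  |U|=1: {9}:1  {10}:1
  |U|=2: {1,9}:1  {8,10}:1  {9,10}:2
  |U|=3: {1,9,10}:3  {3,8,10}:1  {7,8,10}:1  {8,9,10}:3
  |U|=4: {1,8,9,10}:6  {3,7,8,10}:2  {3,8,9,10}:4  {6,7,8,10}:1  {7,8,9,10}:4
  |U|=5: {1,3,8,9,10}:10  {1,7,8,9,10}:10  {3,6,7,8,10}:3  {3,7,8,9,10}:10  {5,6,7,8,10}:1  {6,7,8,9,10}:5
  |U|=6: {1,3,7,8,9,10}:30  {1,6,7,8,9,10}:15  {3,5,6,7,8,10}:4  {3,6,7,8,9,10}:18  {4,5,6,7,8,10}:1  {5,6,7,8,9,10}:6
  |U|=7: {1,3,6,7,8,9,10}:63  {1,5,6,7,8,9,10}:21  {2,4,5,6,7,8,10}:1  {3,4,5,6,7,8,10}:5  {3,5,6,7,8,9,10}:28  {4,5,6,7,8,9,10}:7
  |U|=8: {0,2,4,5,6,7,8,10}:1  {1,3,5,6,7,8,9,10}:112  {1,4,5,6,7,8,9,10}:28  {2,3,4,5,6,7,8,10}:6  {2,4,5,6,7,8,9,10}:8  {3,4,5,6,7,8,9,10}:40
  |U|=9: {0,2,3,4,5,6,7,8,10}:7  {0,2,4,5,6,7,8,9,10}:9  {1,2,4,5,6,7,8,9,10}:36  {1,3,4,5,6,7,8,9,10}:180  {2,3,4,5,6,7,8,9,10}:54
  start at 0(b): 270
  start at 1(f): 70
  start at 3(a): 45
sum over floor = 385

385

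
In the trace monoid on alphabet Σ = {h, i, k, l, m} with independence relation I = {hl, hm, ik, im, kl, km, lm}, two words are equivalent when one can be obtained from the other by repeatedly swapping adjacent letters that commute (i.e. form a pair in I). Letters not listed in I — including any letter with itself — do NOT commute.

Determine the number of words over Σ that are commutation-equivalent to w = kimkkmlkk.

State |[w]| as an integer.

drop 0:k onto floor
drop 1:i onto floor
drop 2:m onto floor
drop 3:k onto {0:k}
drop 4:k onto {3:k}
drop 5:m onto {2:m}
drop 6:l onto {1:i}
drop 7:k onto {4:k}
drop 8:k onto {7:k}
ground layer = {0:k, 1:i, 2:m}
drop-orders for the pieces not yet dropped (sum over which currently-grounded one goes next):
  1 to go: {5} 1  {6} 1  {8} 1
  2 to go: {1,6} 1  {2,5} 1  {5,6} 2  {5,8} 2  {6,8} 2  {7,8} 1
  3 to go: {1,5,6} 3  {1,6,8} 3  {2,5,6} 3  {2,5,8} 3  {4,7,8} 1  {5,6,8} 6  {5,7,8} 3  {6,7,8} 3
  4 to go: {1,2,5,6} 6  {1,5,6,8} 12  {1,6,7,8} 6  {2,5,6,8} 12  {2,5,7,8} 6  {3,4,7,8} 1  {4,5,7,8} 4  {4,6,7,8} 4  {5,6,7,8} 12
  5 to go: {0,3,4,7,8} 1  {1,2,5,6,8} 30  {1,4,6,7,8} 10  {1,5,6,7,8} 30  {2,4,5,7,8} 10  {2,5,6,7,8} 30  {3,4,5,7,8} 5  {3,4,6,7,8} 5  {4,5,6,7,8} 20
  6 to go: {0,3,4,5,7,8} 6  {0,3,4,6,7,8} 6  {1,2,5,6,7,8} 90  {1,3,4,6,7,8} 15  {1,4,5,6,7,8} 60  {2,3,4,5,7,8} 15  {2,4,5,6,7,8} 60  {3,4,5,6,7,8} 30
  7 to go: {0,1,3,4,6,7,8} 21  {0,2,3,4,5,7,8} 21  {0,3,4,5,6,7,8} 42  {1,2,4,5,6,7,8} 210  {1,3,4,5,6,7,8} 105  {2,3,4,5,6,7,8} 105
  if 0:k drops first: 420 orders
  if 1:i drops first: 168 orders
  if 2:m drops first: 168 orders
heap linearizations: 756

756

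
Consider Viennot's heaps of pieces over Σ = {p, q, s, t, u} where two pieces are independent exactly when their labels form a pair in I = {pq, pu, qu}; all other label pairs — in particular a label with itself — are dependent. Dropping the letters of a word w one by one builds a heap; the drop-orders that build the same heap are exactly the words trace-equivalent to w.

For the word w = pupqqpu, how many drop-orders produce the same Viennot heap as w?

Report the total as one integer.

210

#0=p has no predecessor
#1=u has no predecessor
#2=p depends on [0:p]
#3=q has no predecessor
#4=q depends on [3:q]
#5=p depends on [2:p]
#6=u depends on [1:u]
sources: [0:p, 1:u, 3:q]
N(rest) = Σ N(rest − s) over sources s of rest; N(one piece) = 1:
  size 1 → [4]=1  [5]=1  [6]=1
  size 2 → [1,6]=1  [2,5]=1  [3,4]=1  [4,5]=2  [4,6]=2  [5,6]=2
  size 3 → [0,2,5]=1  [1,4,6]=3  [1,5,6]=3  [2,4,5]=3  [2,5,6]=3  [3,4,5]=3  [3,4,6]=3  [4,5,6]=6
  size 4 → [0,2,4,5]=4  [0,2,5,6]=4  [1,2,5,6]=6  [1,3,4,6]=6  [1,4,5,6]=12  [2,3,4,5]=6  [2,4,5,6]=12  [3,4,5,6]=12
  size 5 → [0,1,2,5,6]=10  [0,2,3,4,5]=10  [0,2,4,5,6]=20  [1,2,4,5,6]=30  [1,3,4,5,6]=30  [2,3,4,5,6]=30
  first=0(p) contributes 90
  first=1(u) contributes 60
  first=3(q) contributes 60
|[w]| = 210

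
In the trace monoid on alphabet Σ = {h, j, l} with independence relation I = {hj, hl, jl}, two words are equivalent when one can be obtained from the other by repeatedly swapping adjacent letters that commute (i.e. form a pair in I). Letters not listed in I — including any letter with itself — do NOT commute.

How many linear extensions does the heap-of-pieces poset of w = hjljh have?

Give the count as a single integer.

30

piece 0:h — minimal
piece 1:j — minimal
piece 2:l — minimal
piece 3:j rests on {1:j}
piece 4:h rests on {0:h}
minimal pieces: {0:h, 1:j, 2:l}
ways to finish when only these pieces remain (= sum over removing one remaining piece with nothing left below it):
  1 left: {2}→1  {3}→1  {4}→1
  2 left: {0,4}→1  {1,3}→1  {2,3}→2  {2,4}→2  {3,4}→2
  3 left: {0,2,4}→3  {0,3,4}→3  {1,2,3}→3  {1,3,4}→3  {2,3,4}→6
  placing 0:h first → 12 extensions
  placing 1:j first → 12 extensions
  placing 2:l first → 6 extensions
total linear extensions = 30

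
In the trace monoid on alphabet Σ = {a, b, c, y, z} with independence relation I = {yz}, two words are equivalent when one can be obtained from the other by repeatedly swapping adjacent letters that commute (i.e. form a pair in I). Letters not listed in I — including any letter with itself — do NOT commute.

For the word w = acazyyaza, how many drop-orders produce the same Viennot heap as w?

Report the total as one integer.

piece 0:a — minimal
piece 1:c rests on {0:a}
piece 2:a rests on {1:c}
piece 3:z rests on {2:a}
piece 4:y rests on {2:a}
piece 5:y rests on {4:y}
piece 6:a rests on {3:z, 5:y}
piece 7:z rests on {6:a}
piece 8:a rests on {7:z}
minimal pieces: {0:a}
ways to finish when only these pieces remain (= sum over removing one remaining piece with nothing left below it):
  1 left: {8}→1
  2 left: {7,8}→1
  3 left: {6,7,8}→1
  4 left: {3,6,7,8}→1  {5,6,7,8}→1
  5 left: {3,5,6,7,8}→2  {4,5,6,7,8}→1
  6 left: {3,4,5,6,7,8}→3
  7 left: {2,3,4,5,6,7,8}→3
  placing 0:a first → 3 extensions

3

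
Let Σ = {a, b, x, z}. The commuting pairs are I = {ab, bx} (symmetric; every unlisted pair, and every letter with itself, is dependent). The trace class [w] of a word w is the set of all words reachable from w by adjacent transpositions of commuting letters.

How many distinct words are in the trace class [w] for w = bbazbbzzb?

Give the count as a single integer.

3

drop 0:b onto floor
drop 1:b onto {0:b}
drop 2:a onto floor
drop 3:z onto {1:b, 2:a}
drop 4:b onto {3:z}
drop 5:b onto {4:b}
drop 6:z onto {5:b}
drop 7:z onto {6:z}
drop 8:b onto {7:z}
ground layer = {0:b, 2:a}
drop-orders for the pieces not yet dropped (sum over which currently-grounded one goes next):
  1 to go: {8} 1
  2 to go: {7,8} 1
  3 to go: {6,7,8} 1
  4 to go: {5,6,7,8} 1
  5 to go: {4,5,6,7,8} 1
  6 to go: {3,4,5,6,7,8} 1
  7 to go: {1,3,4,5,6,7,8} 1  {2,3,4,5,6,7,8} 1
  if 0:b drops first: 2 orders
  if 2:a drops first: 1 orders
heap linearizations: 3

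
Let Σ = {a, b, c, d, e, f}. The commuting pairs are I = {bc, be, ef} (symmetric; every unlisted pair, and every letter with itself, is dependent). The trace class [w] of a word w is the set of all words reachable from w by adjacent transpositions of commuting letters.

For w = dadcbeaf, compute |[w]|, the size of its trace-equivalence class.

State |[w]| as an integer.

#0=d has no predecessor
#1=a depends on [0:d]
#2=d depends on [1:a]
#3=c depends on [2:d]
#4=b depends on [2:d]
#5=e depends on [3:c]
#6=a depends on [4:b, 5:e]
#7=f depends on [6:a]
sources: [0:d]
N(rest) = Σ N(rest − s) over sources s of rest; N(one piece) = 1:
  size 1 → [7]=1
  size 2 → [6,7]=1
  size 3 → [4,6,7]=1  [5,6,7]=1
  size 4 → [3,5,6,7]=1  [4,5,6,7]=2
  size 5 → [3,4,5,6,7]=3
  size 6 → [2,3,4,5,6,7]=3
  first=0(d) contributes 3

3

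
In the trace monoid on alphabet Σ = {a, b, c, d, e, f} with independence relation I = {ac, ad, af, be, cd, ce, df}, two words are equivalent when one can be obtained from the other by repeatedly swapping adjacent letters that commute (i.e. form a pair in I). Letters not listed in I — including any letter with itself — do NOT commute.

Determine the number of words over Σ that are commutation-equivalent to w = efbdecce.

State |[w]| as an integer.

0(e) covers ∅
1(f) covers 0:e
2(b) covers 1:f
3(d) covers 2:b
4(e) covers 3:d
5(c) covers 2:b
6(c) covers 5:c
7(e) covers 4:e
floor of heap: 0:e
completions by unplaced set U, small U first (add the entries for U minus each lowest piece of U):
  |U|=1: {6}:1  {7}:1
  |U|=2: {4,7}:1  {5,6}:1  {6,7}:2
  |U|=3: {3,4,7}:1  {4,6,7}:3  {5,6,7}:3
  |U|=4: {3,4,6,7}:4  {4,5,6,7}:6
  |U|=5: {3,4,5,6,7}:10
  |U|=6: {2,3,4,5,6,7}:10
  start at 0(e): 10

10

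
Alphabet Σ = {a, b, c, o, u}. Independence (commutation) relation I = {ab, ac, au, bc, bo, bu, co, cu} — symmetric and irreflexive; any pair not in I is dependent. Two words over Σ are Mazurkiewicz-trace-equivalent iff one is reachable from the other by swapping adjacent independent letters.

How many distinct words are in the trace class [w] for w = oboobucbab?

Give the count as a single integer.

0(o) covers ∅
1(b) covers ∅
2(o) covers 0:o
3(o) covers 2:o
4(b) covers 1:b
5(u) covers 3:o
6(c) covers ∅
7(b) covers 4:b
8(a) covers 3:o
9(b) covers 7:b
floor of heap: 0:o, 1:b, 6:c
completions by unplaced set U, small U first (add the entries for U minus each lowest piece of U):
  |U|=1: {5}:1  {6}:1  {8}:1  {9}:1
  |U|=2: {5,6}:2  {5,8}:2  {5,9}:2  {6,8}:2  {6,9}:2  {7,9}:1  {8,9}:2
  |U|=3: {3,5,8}:2  {4,7,9}:1  {5,6,8}:6  {5,6,9}:6  {5,7,9}:3  {5,8,9}:6  {6,7,9}:3  {6,8,9}:6  {7,8,9}:3
  |U|=4: {1,4,7,9}:1  {2,3,5,8}:2  {3,5,6,8}:8  {3,5,8,9}:8  {4,5,7,9}:4  {4,6,7,9}:4  {4,7,8,9}:4  {5,6,7,9}:12  {5,6,8,9}:24  {5,7,8,9}:12  {6,7,8,9}:12
  |U|=5: {0,2,3,5,8}:2  {1,4,5,7,9}:5  {1,4,6,7,9}:5  {1,4,7,8,9}:5  {2,3,5,6,8}:10  {2,3,5,8,9}:10  {3,5,6,8,9}:40  {3,5,7,8,9}:20  {4,5,6,7,9}:20  {4,5,7,8,9}:20  {4,6,7,8,9}:20  {5,6,7,8,9}:60
  |U|=6: {0,2,3,5,6,8}:12  {0,2,3,5,8,9}:12  {1,4,5,6,7,9}:30  {1,4,5,7,8,9}:30  {1,4,6,7,8,9}:30  {2,3,5,6,8,9}:60  {2,3,5,7,8,9}:30  {3,4,5,7,8,9}:40  {3,5,6,7,8,9}:120  {4,5,6,7,8,9}:120
  |U|=7: {0,2,3,5,6,8,9}:84  {0,2,3,5,7,8,9}:42  {1,3,4,5,7,8,9}:70  {1,4,5,6,7,8,9}:210  {2,3,4,5,7,8,9}:70  {2,3,5,6,7,8,9}:210  {3,4,5,6,7,8,9}:280
  |U|=8: {0,2,3,4,5,7,8,9}:112  {0,2,3,5,6,7,8,9}:336  {1,2,3,4,5,7,8,9}:140  {1,3,4,5,6,7,8,9}:560  {2,3,4,5,6,7,8,9}:560
  start at 0(o): 1260
  start at 1(b): 1008
  start at 6(c): 252
sum over floor = 2520

2520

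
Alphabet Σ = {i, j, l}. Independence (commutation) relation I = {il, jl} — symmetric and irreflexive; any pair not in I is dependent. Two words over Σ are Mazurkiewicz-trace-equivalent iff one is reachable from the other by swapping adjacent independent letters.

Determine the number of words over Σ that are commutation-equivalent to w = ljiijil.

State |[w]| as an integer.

0(l) covers ∅
1(j) covers ∅
2(i) covers 1:j
3(i) covers 2:i
4(j) covers 3:i
5(i) covers 4:j
6(l) covers 0:l
floor of heap: 0:l, 1:j
completions by unplaced set U, small U first (add the entries for U minus each lowest piece of U):
  |U|=1: {5}:1  {6}:1
  |U|=2: {0,6}:1  {4,5}:1  {5,6}:2
  |U|=3: {0,5,6}:3  {3,4,5}:1  {4,5,6}:3
  |U|=4: {0,4,5,6}:6  {2,3,4,5}:1  {3,4,5,6}:4
  |U|=5: {0,3,4,5,6}:10  {1,2,3,4,5}:1  {2,3,4,5,6}:5
  start at 0(l): 6
  start at 1(j): 15
sum over floor = 21

21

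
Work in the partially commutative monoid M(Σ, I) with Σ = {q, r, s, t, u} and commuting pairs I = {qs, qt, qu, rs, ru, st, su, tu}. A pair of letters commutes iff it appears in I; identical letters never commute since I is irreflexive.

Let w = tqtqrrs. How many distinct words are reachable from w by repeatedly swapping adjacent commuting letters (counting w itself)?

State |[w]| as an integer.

0(t) covers ∅
1(q) covers ∅
2(t) covers 0:t
3(q) covers 1:q
4(r) covers 2:t, 3:q
5(r) covers 4:r
6(s) covers ∅
floor of heap: 0:t, 1:q, 6:s
completions by unplaced set U, small U first (add the entries for U minus each lowest piece of U):
  |U|=1: {5}:1  {6}:1
  |U|=2: {4,5}:1  {5,6}:2
  |U|=3: {2,4,5}:1  {3,4,5}:1  {4,5,6}:3
  |U|=4: {0,2,4,5}:1  {1,3,4,5}:1  {2,3,4,5}:2  {2,4,5,6}:4  {3,4,5,6}:4
  |U|=5: {0,2,3,4,5}:3  {0,2,4,5,6}:5  {1,2,3,4,5}:3  {1,3,4,5,6}:5  {2,3,4,5,6}:10
  start at 0(t): 18
  start at 1(q): 18
  start at 6(s): 6
sum over floor = 42

42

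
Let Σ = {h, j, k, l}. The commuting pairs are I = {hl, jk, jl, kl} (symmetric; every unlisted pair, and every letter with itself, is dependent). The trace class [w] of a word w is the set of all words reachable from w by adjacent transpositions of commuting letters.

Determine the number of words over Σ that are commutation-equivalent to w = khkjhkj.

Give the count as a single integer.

drop 0:k onto floor
drop 1:h onto {0:k}
drop 2:k onto {1:h}
drop 3:j onto {1:h}
drop 4:h onto {2:k, 3:j}
drop 5:k onto {4:h}
drop 6:j onto {4:h}
ground layer = {0:k}
drop-orders for the pieces not yet dropped (sum over which currently-grounded one goes next):
  1 to go: {5} 1  {6} 1
  2 to go: {5,6} 2
  3 to go: {4,5,6} 2
  4 to go: {2,4,5,6} 2  {3,4,5,6} 2
  5 to go: {2,3,4,5,6} 4
  if 0:k drops first: 4 orders

4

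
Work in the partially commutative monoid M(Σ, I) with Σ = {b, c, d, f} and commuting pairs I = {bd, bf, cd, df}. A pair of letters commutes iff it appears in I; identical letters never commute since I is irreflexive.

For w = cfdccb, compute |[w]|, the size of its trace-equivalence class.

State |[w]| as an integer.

drop 0:c onto floor
drop 1:f onto {0:c}
drop 2:d onto floor
drop 3:c onto {1:f}
drop 4:c onto {3:c}
drop 5:b onto {4:c}
ground layer = {0:c, 2:d}
drop-orders for the pieces not yet dropped (sum over which currently-grounded one goes next):
  1 to go: {2} 1  {5} 1
  2 to go: {2,5} 2  {4,5} 1
  3 to go: {2,4,5} 3  {3,4,5} 1
  4 to go: {1,3,4,5} 1  {2,3,4,5} 4
  if 0:c drops first: 5 orders
  if 2:d drops first: 1 orders
heap linearizations: 6

6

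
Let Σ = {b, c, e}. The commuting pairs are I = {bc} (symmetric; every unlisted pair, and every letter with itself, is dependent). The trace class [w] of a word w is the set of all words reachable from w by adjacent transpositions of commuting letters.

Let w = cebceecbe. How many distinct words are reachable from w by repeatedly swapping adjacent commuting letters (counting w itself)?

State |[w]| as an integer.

0(c) covers ∅
1(e) covers 0:c
2(b) covers 1:e
3(c) covers 1:e
4(e) covers 2:b, 3:c
5(e) covers 4:e
6(c) covers 5:e
7(b) covers 5:e
8(e) covers 6:c, 7:b
floor of heap: 0:c
completions by unplaced set U, small U first (add the entries for U minus each lowest piece of U):
  |U|=1: {8}:1
  |U|=2: {6,8}:1  {7,8}:1
  |U|=3: {6,7,8}:2
  |U|=4: {5,6,7,8}:2
  |U|=5: {4,5,6,7,8}:2
  |U|=6: {2,4,5,6,7,8}:2  {3,4,5,6,7,8}:2
  |U|=7: {2,3,4,5,6,7,8}:4
  start at 0(c): 4

4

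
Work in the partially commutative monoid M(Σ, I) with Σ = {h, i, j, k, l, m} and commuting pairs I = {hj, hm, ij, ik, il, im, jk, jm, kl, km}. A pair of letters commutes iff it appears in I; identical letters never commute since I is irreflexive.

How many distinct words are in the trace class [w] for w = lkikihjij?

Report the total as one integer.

drop 0:l onto floor
drop 1:k onto floor
drop 2:i onto floor
drop 3:k onto {1:k}
drop 4:i onto {2:i}
drop 5:h onto {0:l, 3:k, 4:i}
drop 6:j onto {0:l}
drop 7:i onto {5:h}
drop 8:j onto {6:j}
ground layer = {0:l, 1:k, 2:i}
drop-orders for the pieces not yet dropped (sum over which currently-grounded one goes next):
  1 to go: {7} 1  {8} 1
  2 to go: {5,7} 1  {6,8} 1  {7,8} 2
  3 to go: {3,5,7} 1  {4,5,7} 1  {5,7,8} 3  {6,7,8} 3
  4 to go: {1,3,5,7} 1  {2,4,5,7} 1  {3,4,5,7} 2  {3,5,7,8} 4  {4,5,7,8} 4  {5,6,7,8} 6
  5 to go: {0,5,6,7,8} 6  {1,3,4,5,7} 3  {1,3,5,7,8} 5  {2,3,4,5,7} 3  {2,4,5,7,8} 5  {3,4,5,7,8} 10  {3,5,6,7,8} 10  {4,5,6,7,8} 10
  6 to go: {0,3,5,6,7,8} 16  {0,4,5,6,7,8} 16  {1,2,3,4,5,7} 6  {1,3,4,5,7,8} 18  {1,3,5,6,7,8} 15  {2,3,4,5,7,8} 18  {2,4,5,6,7,8} 15  {3,4,5,6,7,8} 30
  7 to go: {0,1,3,5,6,7,8} 31  {0,2,4,5,6,7,8} 31  {0,3,4,5,6,7,8} 62  {1,2,3,4,5,7,8} 42  {1,3,4,5,6,7,8} 63  {2,3,4,5,6,7,8} 63
  if 0:l drops first: 168 orders
  if 1:k drops first: 156 orders
  if 2:i drops first: 156 orders
heap linearizations: 480

480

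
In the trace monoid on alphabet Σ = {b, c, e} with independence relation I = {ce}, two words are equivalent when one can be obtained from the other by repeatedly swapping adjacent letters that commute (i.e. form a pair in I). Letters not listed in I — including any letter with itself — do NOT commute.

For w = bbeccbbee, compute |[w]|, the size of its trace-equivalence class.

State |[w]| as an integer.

3

#0=b has no predecessor
#1=b depends on [0:b]
#2=e depends on [1:b]
#3=c depends on [1:b]
#4=c depends on [3:c]
#5=b depends on [2:e, 4:c]
#6=b depends on [5:b]
#7=e depends on [6:b]
#8=e depends on [7:e]
sources: [0:b]
N(rest) = Σ N(rest − s) over sources s of rest; N(one piece) = 1:
  size 1 → [8]=1
  size 2 → [7,8]=1
  size 3 → [6,7,8]=1
  size 4 → [5,6,7,8]=1
  size 5 → [2,5,6,7,8]=1  [4,5,6,7,8]=1
  size 6 → [2,4,5,6,7,8]=2  [3,4,5,6,7,8]=1
  size 7 → [2,3,4,5,6,7,8]=3
  first=0(b) contributes 3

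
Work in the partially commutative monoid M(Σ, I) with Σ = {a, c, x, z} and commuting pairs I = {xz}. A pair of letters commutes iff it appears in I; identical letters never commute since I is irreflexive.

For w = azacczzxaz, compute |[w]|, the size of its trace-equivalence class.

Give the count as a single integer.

3

0(a) covers ∅
1(z) covers 0:a
2(a) covers 1:z
3(c) covers 2:a
4(c) covers 3:c
5(z) covers 4:c
6(z) covers 5:z
7(x) covers 4:c
8(a) covers 6:z, 7:x
9(z) covers 8:a
floor of heap: 0:a
completions by unplaced set U, small U first (add the entries for U minus each lowest piece of U):
  |U|=1: {9}:1
  |U|=2: {8,9}:1
  |U|=3: {6,8,9}:1  {7,8,9}:1
  |U|=4: {5,6,8,9}:1  {6,7,8,9}:2
  |U|=5: {5,6,7,8,9}:3
  |U|=6: {4,5,6,7,8,9}:3
  |U|=7: {3,4,5,6,7,8,9}:3
  |U|=8: {2,3,4,5,6,7,8,9}:3
  start at 0(a): 3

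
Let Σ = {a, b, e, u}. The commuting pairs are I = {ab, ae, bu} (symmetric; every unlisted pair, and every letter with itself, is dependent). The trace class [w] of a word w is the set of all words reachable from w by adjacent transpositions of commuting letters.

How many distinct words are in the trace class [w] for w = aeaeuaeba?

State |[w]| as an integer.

drop 0:a onto floor
drop 1:e onto floor
drop 2:a onto {0:a}
drop 3:e onto {1:e}
drop 4:u onto {2:a, 3:e}
drop 5:a onto {4:u}
drop 6:e onto {4:u}
drop 7:b onto {6:e}
drop 8:a onto {5:a}
ground layer = {0:a, 1:e}
drop-orders for the pieces not yet dropped (sum over which currently-grounded one goes next):
  1 to go: {7} 1  {8} 1
  2 to go: {5,8} 1  {6,7} 1  {7,8} 2
  3 to go: {5,7,8} 3  {6,7,8} 3
  4 to go: {5,6,7,8} 6
  5 to go: {4,5,6,7,8} 6
  6 to go: {2,4,5,6,7,8} 6  {3,4,5,6,7,8} 6
  7 to go: {0,2,4,5,6,7,8} 6  {1,3,4,5,6,7,8} 6  {2,3,4,5,6,7,8} 12
  if 0:a drops first: 18 orders
  if 1:e drops first: 18 orders
heap linearizations: 36

36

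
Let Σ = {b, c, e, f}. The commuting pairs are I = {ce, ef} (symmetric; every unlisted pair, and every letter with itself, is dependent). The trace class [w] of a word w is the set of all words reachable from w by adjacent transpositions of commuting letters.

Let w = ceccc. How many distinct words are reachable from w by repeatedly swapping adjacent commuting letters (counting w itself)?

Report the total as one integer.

5

0(c) covers ∅
1(e) covers ∅
2(c) covers 0:c
3(c) covers 2:c
4(c) covers 3:c
floor of heap: 0:c, 1:e
completions by unplaced set U, small U first (add the entries for U minus each lowest piece of U):
  |U|=1: {1}:1  {4}:1
  |U|=2: {1,4}:2  {3,4}:1
  |U|=3: {1,3,4}:3  {2,3,4}:1
  start at 0(c): 4
  start at 1(e): 1
sum over floor = 5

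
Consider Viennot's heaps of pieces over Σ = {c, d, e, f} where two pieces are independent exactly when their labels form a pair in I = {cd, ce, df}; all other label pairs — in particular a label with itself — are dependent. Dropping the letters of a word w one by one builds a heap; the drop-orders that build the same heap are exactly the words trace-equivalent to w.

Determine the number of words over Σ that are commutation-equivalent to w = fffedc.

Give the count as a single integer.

3

drop 0:f onto floor
drop 1:f onto {0:f}
drop 2:f onto {1:f}
drop 3:e onto {2:f}
drop 4:d onto {3:e}
drop 5:c onto {2:f}
ground layer = {0:f}
drop-orders for the pieces not yet dropped (sum over which currently-grounded one goes next):
  1 to go: {4} 1  {5} 1
  2 to go: {3,4} 1  {4,5} 2
  3 to go: {3,4,5} 3
  4 to go: {2,3,4,5} 3
  if 0:f drops first: 3 orders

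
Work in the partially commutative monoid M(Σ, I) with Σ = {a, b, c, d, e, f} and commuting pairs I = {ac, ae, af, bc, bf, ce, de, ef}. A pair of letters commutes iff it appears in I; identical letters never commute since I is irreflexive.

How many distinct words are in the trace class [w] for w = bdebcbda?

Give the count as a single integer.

7

#0=b has no predecessor
#1=d depends on [0:b]
#2=e depends on [0:b]
#3=b depends on [1:d, 2:e]
#4=c depends on [1:d]
#5=b depends on [3:b]
#6=d depends on [4:c, 5:b]
#7=a depends on [6:d]
sources: [0:b]
N(rest) = Σ N(rest − s) over sources s of rest; N(one piece) = 1:
  size 1 → [7]=1
  size 2 → [6,7]=1
  size 3 → [4,6,7]=1  [5,6,7]=1
  size 4 → [3,5,6,7]=1  [4,5,6,7]=2
  size 5 → [2,3,5,6,7]=1  [3,4,5,6,7]=3
  size 6 → [1,3,4,5,6,7]=3  [2,3,4,5,6,7]=4
  first=0(b) contributes 7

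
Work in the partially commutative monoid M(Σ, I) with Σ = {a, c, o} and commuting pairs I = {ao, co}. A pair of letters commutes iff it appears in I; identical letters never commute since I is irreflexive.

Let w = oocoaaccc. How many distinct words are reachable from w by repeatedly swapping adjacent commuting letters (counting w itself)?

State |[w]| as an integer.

0(o) covers ∅
1(o) covers 0:o
2(c) covers ∅
3(o) covers 1:o
4(a) covers 2:c
5(a) covers 4:a
6(c) covers 5:a
7(c) covers 6:c
8(c) covers 7:c
floor of heap: 0:o, 2:c
completions by unplaced set U, small U first (add the entries for U minus each lowest piece of U):
  |U|=1: {3}:1  {8}:1
  |U|=2: {1,3}:1  {3,8}:2  {7,8}:1
  |U|=3: {0,1,3}:1  {1,3,8}:3  {3,7,8}:3  {6,7,8}:1
  |U|=4: {0,1,3,8}:4  {1,3,7,8}:6  {3,6,7,8}:4  {5,6,7,8}:1
  |U|=5: {0,1,3,7,8}:10  {1,3,6,7,8}:10  {3,5,6,7,8}:5  {4,5,6,7,8}:1
  |U|=6: {0,1,3,6,7,8}:20  {1,3,5,6,7,8}:15  {2,4,5,6,7,8}:1  {3,4,5,6,7,8}:6
  |U|=7: {0,1,3,5,6,7,8}:35  {1,3,4,5,6,7,8}:21  {2,3,4,5,6,7,8}:7
  start at 0(o): 28
  start at 2(c): 56
sum over floor = 84

84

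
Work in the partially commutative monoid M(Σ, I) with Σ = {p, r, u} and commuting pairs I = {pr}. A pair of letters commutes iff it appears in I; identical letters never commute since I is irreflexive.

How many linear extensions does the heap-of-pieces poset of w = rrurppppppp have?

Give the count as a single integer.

8

drop 0:r onto floor
drop 1:r onto {0:r}
drop 2:u onto {1:r}
drop 3:r onto {2:u}
drop 4:p onto {2:u}
drop 5:p onto {4:p}
drop 6:p onto {5:p}
drop 7:p onto {6:p}
drop 8:p onto {7:p}
drop 9:p onto {8:p}
drop 10:p onto {9:p}
ground layer = {0:r}
drop-orders for the pieces not yet dropped (sum over which currently-grounded one goes next):
  1 to go: {3} 1  {10} 1
  2 to go: {3,10} 2  {9,10} 1
  3 to go: {3,9,10} 3  {8,9,10} 1
  4 to go: {3,8,9,10} 4  {7,8,9,10} 1
  5 to go: {3,7,8,9,10} 5  {6,7,8,9,10} 1
  6 to go: {3,6,7,8,9,10} 6  {5,6,7,8,9,10} 1
  7 to go: {3,5,6,7,8,9,10} 7  {4,5,6,7,8,9,10} 1
  8 to go: {3,4,5,6,7,8,9,10} 8
  9 to go: {2,3,4,5,6,7,8,9,10} 8
  if 0:r drops first: 8 orders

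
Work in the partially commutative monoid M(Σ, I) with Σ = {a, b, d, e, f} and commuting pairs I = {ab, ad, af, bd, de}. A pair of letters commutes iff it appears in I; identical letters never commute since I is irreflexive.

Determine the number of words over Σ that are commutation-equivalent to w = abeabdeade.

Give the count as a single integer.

180

drop 0:a onto floor
drop 1:b onto floor
drop 2:e onto {0:a, 1:b}
drop 3:a onto {2:e}
drop 4:b onto {2:e}
drop 5:d onto floor
drop 6:e onto {3:a, 4:b}
drop 7:a onto {6:e}
drop 8:d onto {5:d}
drop 9:e onto {7:a}
ground layer = {0:a, 1:b, 5:d}
drop-orders for the pieces not yet dropped (sum over which currently-grounded one goes next):
  1 to go: {8} 1  {9} 1
  2 to go: {5,8} 1  {7,9} 1  {8,9} 2
  3 to go: {5,8,9} 3  {6,7,9} 1  {7,8,9} 3
  4 to go: {3,6,7,9} 1  {4,6,7,9} 1  {5,7,8,9} 6  {6,7,8,9} 4
  5 to go: {3,4,6,7,9} 2  {3,6,7,8,9} 5  {4,6,7,8,9} 5  {5,6,7,8,9} 10
  6 to go: {2,3,4,6,7,9} 2  {3,4,6,7,8,9} 12  {3,5,6,7,8,9} 15  {4,5,6,7,8,9} 15
  7 to go: {0,2,3,4,6,7,9} 2  {1,2,3,4,6,7,9} 2  {2,3,4,6,7,8,9} 14  {3,4,5,6,7,8,9} 42
  8 to go: {0,1,2,3,4,6,7,9} 4  {0,2,3,4,6,7,8,9} 16  {1,2,3,4,6,7,8,9} 16  {2,3,4,5,6,7,8,9} 56
  if 0:a drops first: 72 orders
  if 1:b drops first: 72 orders
  if 5:d drops first: 36 orders
heap linearizations: 180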